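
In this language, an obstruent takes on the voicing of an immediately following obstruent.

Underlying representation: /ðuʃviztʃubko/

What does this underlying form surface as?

/ʃ/ before /v/ (voiced) → [ʒ]
/z/ before /tʃ/ (voiceless) → [s]
/b/ before /k/ (voiceless) → [p]

[ðuʒvistʃupko]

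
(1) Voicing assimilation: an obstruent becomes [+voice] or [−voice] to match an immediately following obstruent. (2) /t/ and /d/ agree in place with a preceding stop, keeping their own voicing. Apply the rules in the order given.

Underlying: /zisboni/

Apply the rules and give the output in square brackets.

[zizboni]

Rule 1: /s/ before /b/ (voiced) → [z]
After rule 1: zizboni
Rule 2: no segment meets the rule's conditions; no change.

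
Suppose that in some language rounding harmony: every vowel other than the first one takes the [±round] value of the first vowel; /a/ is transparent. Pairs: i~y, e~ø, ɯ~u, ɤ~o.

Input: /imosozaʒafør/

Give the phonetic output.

/o/ harmonizes with /i/ ([-round]) → [ɤ]
/o/ harmonizes with /i/ ([-round]) → [ɤ]
/ø/ harmonizes with /i/ ([-round]) → [e]

[imɤsɤzaʒafer]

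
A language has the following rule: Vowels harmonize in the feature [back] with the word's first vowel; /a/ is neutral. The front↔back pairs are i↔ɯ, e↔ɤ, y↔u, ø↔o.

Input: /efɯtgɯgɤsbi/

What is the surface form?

[efitgigesbi]

/ɯ/ harmonizes with /e/ ([-back]) → [i]
/ɯ/ harmonizes with /e/ ([-back]) → [i]
/ɤ/ harmonizes with /e/ ([-back]) → [e]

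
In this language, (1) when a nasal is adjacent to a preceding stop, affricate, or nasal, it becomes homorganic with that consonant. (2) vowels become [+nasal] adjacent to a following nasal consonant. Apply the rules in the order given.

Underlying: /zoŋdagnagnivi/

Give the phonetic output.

Rule 1: /n/ after /g/ (velar) → [ŋ]
Rule 1: /n/ after /g/ (velar) → [ŋ]
After rule 1: zoŋdagŋagŋivi
Rule 2: /o/ before nasal /ŋ/ → [õ]

[zõŋdagŋagŋivi]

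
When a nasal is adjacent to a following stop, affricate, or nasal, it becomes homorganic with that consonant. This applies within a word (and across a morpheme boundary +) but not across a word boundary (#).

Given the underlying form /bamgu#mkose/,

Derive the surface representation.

[baŋgu#ŋkose]

/m/ before /g/ (velar) → [ŋ]
/m/ before /k/ (velar) → [ŋ]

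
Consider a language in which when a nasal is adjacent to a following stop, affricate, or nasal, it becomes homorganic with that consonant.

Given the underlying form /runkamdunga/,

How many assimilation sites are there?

/n/ before /k/ (velar) → [ŋ]
/m/ before /d/ (alveolar) → [n]
/n/ before /g/ (velar) → [ŋ]
3 segments change.

3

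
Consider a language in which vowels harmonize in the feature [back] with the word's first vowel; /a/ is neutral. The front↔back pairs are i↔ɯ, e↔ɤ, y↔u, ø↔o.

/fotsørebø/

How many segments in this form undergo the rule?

/ø/ harmonizes with /o/ ([+back]) → [o]
/e/ harmonizes with /o/ ([+back]) → [ɤ]
/ø/ harmonizes with /o/ ([+back]) → [o]
3 segments change.

3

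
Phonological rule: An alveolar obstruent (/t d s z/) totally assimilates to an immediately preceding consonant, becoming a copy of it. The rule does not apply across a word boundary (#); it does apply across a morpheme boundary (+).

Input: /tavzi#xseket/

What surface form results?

[tavvi#xxeket]

/z/ after /v/ → [v] (total assimilation)
/s/ after /x/ → [x] (total assimilation)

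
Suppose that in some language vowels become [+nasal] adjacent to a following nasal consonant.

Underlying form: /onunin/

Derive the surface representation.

[õnũnĩn]

/o/ before nasal /n/ → [õ]
/u/ before nasal /n/ → [ũ]
/i/ before nasal /n/ → [ĩ]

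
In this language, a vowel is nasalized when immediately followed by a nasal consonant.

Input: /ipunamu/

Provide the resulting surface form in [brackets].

/u/ before nasal /n/ → [ũ]
/a/ before nasal /m/ → [ã]

[ipũnãmu]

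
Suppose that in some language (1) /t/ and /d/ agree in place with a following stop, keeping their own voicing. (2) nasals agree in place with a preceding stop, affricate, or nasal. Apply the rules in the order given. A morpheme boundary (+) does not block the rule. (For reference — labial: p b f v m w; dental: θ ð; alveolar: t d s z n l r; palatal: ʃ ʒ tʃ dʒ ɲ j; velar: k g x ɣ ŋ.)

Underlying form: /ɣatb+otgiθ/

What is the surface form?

Rule 1: /t/ before /b/ (labial) → [p]
Rule 1: /t/ before /g/ (velar) → [k]
After rule 1: ɣapb+okgiθ
Rule 2: no segment meets the rule's conditions; no change.

[ɣapb+okgiθ]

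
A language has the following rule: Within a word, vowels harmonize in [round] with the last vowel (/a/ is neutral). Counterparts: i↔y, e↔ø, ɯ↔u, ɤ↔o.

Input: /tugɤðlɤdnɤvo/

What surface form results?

[tugoðlodnovo]

/ɤ/ harmonizes with /o/ ([+round]) → [o]
/ɤ/ harmonizes with /o/ ([+round]) → [o]
/ɤ/ harmonizes with /o/ ([+round]) → [o]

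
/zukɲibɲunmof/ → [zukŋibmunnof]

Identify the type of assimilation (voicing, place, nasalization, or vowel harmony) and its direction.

/ɲ/→[ŋ] /ɲ/→[m] /m/→[n].
Each target copies a feature from the preceding segment, so the direction is progressive.

place assimilation, progressive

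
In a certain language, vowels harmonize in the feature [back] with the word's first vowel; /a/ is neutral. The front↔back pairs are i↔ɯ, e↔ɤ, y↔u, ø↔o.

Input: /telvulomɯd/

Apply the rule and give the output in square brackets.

[telvylømid]

/u/ harmonizes with /e/ ([-back]) → [y]
/o/ harmonizes with /e/ ([-back]) → [ø]
/ɯ/ harmonizes with /e/ ([-back]) → [i]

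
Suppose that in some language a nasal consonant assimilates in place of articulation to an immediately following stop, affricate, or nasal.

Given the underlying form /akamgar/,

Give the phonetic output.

[akaŋgar]

/m/ before /g/ (velar) → [ŋ]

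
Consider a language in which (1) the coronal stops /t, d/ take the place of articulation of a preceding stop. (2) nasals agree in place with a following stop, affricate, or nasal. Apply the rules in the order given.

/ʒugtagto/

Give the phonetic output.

Rule 1: /t/ after /g/ (velar) → [k]
Rule 1: /t/ after /g/ (velar) → [k]
After rule 1: ʒugkagko
Rule 2: no segment meets the rule's conditions; no change.

[ʒugkagko]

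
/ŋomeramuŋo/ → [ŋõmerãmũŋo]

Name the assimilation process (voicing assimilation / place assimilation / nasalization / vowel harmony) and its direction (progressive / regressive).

nasalization, regressive

/o/→[õ] /a/→[ã] /u/→[ũ].
Each target copies a feature from the following segment, so the direction is regressive.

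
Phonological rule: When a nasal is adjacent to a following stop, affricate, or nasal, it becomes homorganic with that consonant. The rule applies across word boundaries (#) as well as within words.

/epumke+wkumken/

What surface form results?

/m/ before /k/ (velar) → [ŋ]
/m/ before /k/ (velar) → [ŋ]

[epuŋke+wkuŋken]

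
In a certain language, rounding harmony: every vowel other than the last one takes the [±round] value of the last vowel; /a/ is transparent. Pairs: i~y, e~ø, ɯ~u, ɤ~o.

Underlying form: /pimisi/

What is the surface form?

no segment meets the rule's conditions; no change.

[pimisi]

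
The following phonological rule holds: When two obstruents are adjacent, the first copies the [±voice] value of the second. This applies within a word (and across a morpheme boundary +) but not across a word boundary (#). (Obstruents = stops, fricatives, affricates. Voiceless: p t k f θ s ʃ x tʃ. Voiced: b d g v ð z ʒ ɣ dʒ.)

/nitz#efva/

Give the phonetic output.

/t/ before /z/ (voiced) → [d]
/f/ before /v/ (voiced) → [v]

[nidz#evva]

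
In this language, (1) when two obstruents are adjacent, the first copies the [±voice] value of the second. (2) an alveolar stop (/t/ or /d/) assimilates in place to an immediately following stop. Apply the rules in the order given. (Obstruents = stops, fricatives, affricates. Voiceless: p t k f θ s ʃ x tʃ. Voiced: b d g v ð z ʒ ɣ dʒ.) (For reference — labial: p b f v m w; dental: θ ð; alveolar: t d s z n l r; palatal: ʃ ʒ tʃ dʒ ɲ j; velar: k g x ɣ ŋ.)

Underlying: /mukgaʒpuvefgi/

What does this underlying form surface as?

Rule 1: /k/ before /g/ (voiced) → [g]
Rule 1: /ʒ/ before /p/ (voiceless) → [ʃ]
Rule 1: /f/ before /g/ (voiced) → [v]
After rule 1: muggaʃpuvevgi
Rule 2: no segment meets the rule's conditions; no change.

[muggaʃpuvevgi]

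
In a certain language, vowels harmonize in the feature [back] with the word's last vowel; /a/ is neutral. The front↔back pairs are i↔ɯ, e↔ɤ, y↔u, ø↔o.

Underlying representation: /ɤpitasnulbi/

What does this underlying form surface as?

[epitasnylbi]

/ɤ/ harmonizes with /i/ ([-back]) → [e]
/u/ harmonizes with /i/ ([-back]) → [y]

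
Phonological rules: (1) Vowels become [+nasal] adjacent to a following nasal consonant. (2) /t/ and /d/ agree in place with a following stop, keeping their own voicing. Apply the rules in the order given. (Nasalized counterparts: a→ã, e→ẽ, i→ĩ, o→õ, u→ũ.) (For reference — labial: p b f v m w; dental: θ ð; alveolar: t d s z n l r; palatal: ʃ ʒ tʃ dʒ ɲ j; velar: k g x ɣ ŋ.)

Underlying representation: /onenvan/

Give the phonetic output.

[õnẽnvãn]

Rule 1: /o/ before nasal /n/ → [õ]
Rule 1: /e/ before nasal /n/ → [ẽ]
Rule 1: /a/ before nasal /n/ → [ã]
After rule 1: õnẽnvãn
Rule 2: no segment meets the rule's conditions; no change.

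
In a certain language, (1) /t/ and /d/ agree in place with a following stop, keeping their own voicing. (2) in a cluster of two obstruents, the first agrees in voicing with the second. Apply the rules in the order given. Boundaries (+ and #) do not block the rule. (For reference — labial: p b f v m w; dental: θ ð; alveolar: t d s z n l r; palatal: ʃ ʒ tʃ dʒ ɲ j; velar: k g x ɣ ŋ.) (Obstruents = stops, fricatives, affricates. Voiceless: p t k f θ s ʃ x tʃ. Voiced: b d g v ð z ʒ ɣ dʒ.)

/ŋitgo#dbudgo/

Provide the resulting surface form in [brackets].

[ŋiggo#bbuggo]

Rule 1: /t/ before /g/ (velar) → [k]
Rule 1: /d/ before /b/ (labial) → [b]
Rule 1: /d/ before /g/ (velar) → [g]
After rule 1: ŋikgo#bbuggo
Rule 2: /k/ before /g/ (voiced) → [g]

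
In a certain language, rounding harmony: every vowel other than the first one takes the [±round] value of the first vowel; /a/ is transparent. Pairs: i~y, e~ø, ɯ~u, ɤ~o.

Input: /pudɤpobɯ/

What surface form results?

[pudopobu]

/ɤ/ harmonizes with /u/ ([+round]) → [o]
/ɯ/ harmonizes with /u/ ([+round]) → [u]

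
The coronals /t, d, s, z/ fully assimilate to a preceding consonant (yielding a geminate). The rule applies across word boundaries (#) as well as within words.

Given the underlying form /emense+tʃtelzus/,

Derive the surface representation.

[emenne+tʃtʃellus]

/s/ after /n/ → [n] (total assimilation)
/t/ after /tʃ/ → [tʃ] (total assimilation)
/z/ after /l/ → [l] (total assimilation)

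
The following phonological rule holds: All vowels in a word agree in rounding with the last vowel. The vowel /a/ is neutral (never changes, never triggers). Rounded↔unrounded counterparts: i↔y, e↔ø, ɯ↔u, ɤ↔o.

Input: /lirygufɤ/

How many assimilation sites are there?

2

/y/ harmonizes with /ɤ/ ([-round]) → [i]
/u/ harmonizes with /ɤ/ ([-round]) → [ɯ]
2 segments change.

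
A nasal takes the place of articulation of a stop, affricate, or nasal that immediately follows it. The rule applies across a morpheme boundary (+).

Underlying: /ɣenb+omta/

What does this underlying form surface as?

[ɣemb+onta]

/n/ before /b/ (labial) → [m]
/m/ before /t/ (alveolar) → [n]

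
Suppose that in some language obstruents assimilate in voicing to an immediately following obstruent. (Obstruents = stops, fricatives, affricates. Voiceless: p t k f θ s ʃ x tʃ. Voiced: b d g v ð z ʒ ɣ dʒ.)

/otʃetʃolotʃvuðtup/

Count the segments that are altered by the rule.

2

/tʃ/ before /v/ (voiced) → [dʒ]
/ð/ before /t/ (voiceless) → [θ]
2 segments change.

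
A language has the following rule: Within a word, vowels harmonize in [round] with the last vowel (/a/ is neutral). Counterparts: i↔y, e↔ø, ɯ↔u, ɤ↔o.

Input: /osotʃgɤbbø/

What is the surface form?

/ɤ/ harmonizes with /ø/ ([+round]) → [o]

[osotʃgobbø]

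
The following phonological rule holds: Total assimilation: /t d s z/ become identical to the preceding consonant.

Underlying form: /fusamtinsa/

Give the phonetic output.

[fusamminna]

/t/ after /m/ → [m] (total assimilation)
/s/ after /n/ → [n] (total assimilation)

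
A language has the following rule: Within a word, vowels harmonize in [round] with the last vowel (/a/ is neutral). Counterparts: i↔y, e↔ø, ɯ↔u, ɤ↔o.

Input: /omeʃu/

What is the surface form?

/e/ harmonizes with /u/ ([+round]) → [ø]

[omøʃu]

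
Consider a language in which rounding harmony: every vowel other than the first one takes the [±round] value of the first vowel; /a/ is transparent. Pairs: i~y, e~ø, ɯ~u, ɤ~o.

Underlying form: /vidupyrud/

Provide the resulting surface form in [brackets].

[vidɯpirɯd]

/u/ harmonizes with /i/ ([-round]) → [ɯ]
/y/ harmonizes with /i/ ([-round]) → [i]
/u/ harmonizes with /i/ ([-round]) → [ɯ]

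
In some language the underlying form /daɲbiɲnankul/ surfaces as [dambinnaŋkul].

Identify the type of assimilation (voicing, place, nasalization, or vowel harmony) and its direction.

/ɲ/→[m] /ɲ/→[n] /n/→[ŋ].
Each target copies a feature from the following segment, so the direction is regressive.

place assimilation, regressive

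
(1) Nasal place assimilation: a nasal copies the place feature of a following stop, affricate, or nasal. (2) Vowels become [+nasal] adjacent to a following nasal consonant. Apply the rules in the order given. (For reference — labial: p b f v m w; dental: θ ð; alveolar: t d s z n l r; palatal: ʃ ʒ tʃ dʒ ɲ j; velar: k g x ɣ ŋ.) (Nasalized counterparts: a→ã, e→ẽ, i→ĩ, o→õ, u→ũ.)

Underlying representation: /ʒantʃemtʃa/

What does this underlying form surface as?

Rule 1: /n/ before /tʃ/ (palatal) → [ɲ]
Rule 1: /m/ before /tʃ/ (palatal) → [ɲ]
After rule 1: ʒaɲtʃeɲtʃa
Rule 2: /a/ before nasal /ɲ/ → [ã]
Rule 2: /e/ before nasal /ɲ/ → [ẽ]

[ʒãɲtʃẽɲtʃa]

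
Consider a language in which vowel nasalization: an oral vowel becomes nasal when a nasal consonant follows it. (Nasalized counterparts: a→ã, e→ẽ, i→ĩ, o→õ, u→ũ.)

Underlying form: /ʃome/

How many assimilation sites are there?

/o/ before nasal /m/ → [õ]
1 segment changes.

1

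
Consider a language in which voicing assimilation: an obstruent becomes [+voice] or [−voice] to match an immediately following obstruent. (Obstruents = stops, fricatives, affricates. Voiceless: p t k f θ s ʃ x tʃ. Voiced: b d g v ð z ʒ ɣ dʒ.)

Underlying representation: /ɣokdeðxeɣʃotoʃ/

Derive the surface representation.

/k/ before /d/ (voiced) → [g]
/ð/ before /x/ (voiceless) → [θ]
/ɣ/ before /ʃ/ (voiceless) → [x]

[ɣogdeθxexʃotoʃ]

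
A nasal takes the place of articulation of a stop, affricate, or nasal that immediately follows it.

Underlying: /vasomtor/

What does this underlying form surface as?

[vasontor]

/m/ before /t/ (alveolar) → [n]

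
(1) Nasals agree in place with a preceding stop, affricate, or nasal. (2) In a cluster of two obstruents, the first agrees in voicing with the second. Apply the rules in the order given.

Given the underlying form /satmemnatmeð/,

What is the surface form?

[satnemmatneð]

Rule 1: /m/ after /t/ (alveolar) → [n]
Rule 1: /n/ after /m/ (labial) → [m]
Rule 1: /m/ after /t/ (alveolar) → [n]
After rule 1: satnemmatneð
Rule 2: no segment meets the rule's conditions; no change.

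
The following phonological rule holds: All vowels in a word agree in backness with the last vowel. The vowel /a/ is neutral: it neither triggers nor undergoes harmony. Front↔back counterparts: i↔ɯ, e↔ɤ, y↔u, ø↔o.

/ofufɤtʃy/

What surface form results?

[øfyfetʃy]

/o/ harmonizes with /y/ ([-back]) → [ø]
/u/ harmonizes with /y/ ([-back]) → [y]
/ɤ/ harmonizes with /y/ ([-back]) → [e]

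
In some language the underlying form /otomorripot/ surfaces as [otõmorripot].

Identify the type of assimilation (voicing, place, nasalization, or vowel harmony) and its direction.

/o/→[õ].
Each target copies a feature from the following segment, so the direction is regressive.

nasalization, regressive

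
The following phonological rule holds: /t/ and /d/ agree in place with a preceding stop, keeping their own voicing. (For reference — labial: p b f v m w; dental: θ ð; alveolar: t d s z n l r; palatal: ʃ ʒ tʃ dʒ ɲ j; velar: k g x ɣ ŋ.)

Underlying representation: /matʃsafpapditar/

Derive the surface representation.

[matʃsafpapbitar]

/d/ after /p/ (labial) → [b]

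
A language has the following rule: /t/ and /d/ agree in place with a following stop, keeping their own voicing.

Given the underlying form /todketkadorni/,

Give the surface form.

[togkekkadorni]

/d/ before /k/ (velar) → [g]
/t/ before /k/ (velar) → [k]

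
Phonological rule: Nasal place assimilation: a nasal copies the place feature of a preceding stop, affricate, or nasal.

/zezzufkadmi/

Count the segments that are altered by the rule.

1

/m/ after /d/ (alveolar) → [n]
1 segment changes.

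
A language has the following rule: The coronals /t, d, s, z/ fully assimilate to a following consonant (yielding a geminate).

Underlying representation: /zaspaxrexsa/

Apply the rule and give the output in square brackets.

[zappaxrexsa]

/s/ before /p/ → [p] (total assimilation)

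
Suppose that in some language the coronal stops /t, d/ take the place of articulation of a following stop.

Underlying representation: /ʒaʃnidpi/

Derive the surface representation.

[ʒaʃnibpi]

/d/ before /p/ (labial) → [b]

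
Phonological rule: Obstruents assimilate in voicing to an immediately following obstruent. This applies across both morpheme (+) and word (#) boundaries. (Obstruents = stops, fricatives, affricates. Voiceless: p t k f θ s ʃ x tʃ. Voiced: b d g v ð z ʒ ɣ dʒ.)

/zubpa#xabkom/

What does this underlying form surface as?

[zuppa#xapkom]

/b/ before /p/ (voiceless) → [p]
/b/ before /k/ (voiceless) → [p]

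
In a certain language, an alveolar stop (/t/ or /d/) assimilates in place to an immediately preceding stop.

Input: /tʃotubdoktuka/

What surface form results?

[tʃotubbokkuka]

/d/ after /b/ (labial) → [b]
/t/ after /k/ (velar) → [k]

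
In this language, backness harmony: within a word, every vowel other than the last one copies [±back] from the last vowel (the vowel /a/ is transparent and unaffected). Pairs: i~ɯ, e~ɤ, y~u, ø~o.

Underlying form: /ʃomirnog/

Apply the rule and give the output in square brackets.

[ʃomɯrnog]

/i/ harmonizes with /o/ ([+back]) → [ɯ]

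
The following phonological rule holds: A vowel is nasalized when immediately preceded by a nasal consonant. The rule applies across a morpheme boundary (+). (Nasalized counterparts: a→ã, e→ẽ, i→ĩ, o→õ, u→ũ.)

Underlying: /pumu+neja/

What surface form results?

/u/ after nasal /m/ → [ũ]
/e/ after nasal /n/ → [ẽ]

[pumũ+nẽja]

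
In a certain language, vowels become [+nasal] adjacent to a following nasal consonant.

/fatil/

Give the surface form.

no segment meets the rule's conditions; no change.

[fatil]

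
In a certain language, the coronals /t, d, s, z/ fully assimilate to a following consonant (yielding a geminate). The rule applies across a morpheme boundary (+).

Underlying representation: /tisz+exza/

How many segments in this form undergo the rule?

1

/s/ before /z/ → [z] (total assimilation)
1 segment changes.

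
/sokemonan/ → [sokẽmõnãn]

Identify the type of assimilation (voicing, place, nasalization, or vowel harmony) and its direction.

nasalization, regressive

/e/→[ẽ] /o/→[õ] /a/→[ã].
Each target copies a feature from the following segment, so the direction is regressive.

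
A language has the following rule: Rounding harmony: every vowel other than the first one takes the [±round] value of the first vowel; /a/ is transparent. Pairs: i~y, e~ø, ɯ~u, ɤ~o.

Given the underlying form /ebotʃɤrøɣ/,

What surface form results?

[ebɤtʃɤreɣ]

/o/ harmonizes with /e/ ([-round]) → [ɤ]
/ø/ harmonizes with /e/ ([-round]) → [e]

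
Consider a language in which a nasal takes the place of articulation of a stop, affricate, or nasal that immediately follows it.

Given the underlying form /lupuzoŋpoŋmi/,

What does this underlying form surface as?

[lupuzompommi]

/ŋ/ before /p/ (labial) → [m]
/ŋ/ before /m/ (labial) → [m]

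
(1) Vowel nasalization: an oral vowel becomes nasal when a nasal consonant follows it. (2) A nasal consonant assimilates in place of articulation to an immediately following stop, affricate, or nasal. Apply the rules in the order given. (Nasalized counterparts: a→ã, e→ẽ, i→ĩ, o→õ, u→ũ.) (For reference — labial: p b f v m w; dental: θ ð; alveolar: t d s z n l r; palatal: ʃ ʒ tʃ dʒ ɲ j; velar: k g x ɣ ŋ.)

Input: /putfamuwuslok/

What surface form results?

[putfãmuwuslok]

Rule 1: /a/ before nasal /m/ → [ã]
After rule 1: putfãmuwuslok
Rule 2: no segment meets the rule's conditions; no change.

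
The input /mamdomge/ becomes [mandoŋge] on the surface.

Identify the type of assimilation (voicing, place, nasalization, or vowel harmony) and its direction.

place assimilation, regressive

/m/→[n] /m/→[ŋ].
Each target copies a feature from the following segment, so the direction is regressive.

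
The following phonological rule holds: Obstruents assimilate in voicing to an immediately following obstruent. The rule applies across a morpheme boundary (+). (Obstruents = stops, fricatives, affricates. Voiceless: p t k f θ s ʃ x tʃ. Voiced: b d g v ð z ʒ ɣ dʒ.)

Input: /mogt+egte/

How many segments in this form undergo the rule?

2

/g/ before /t/ (voiceless) → [k]
/g/ before /t/ (voiceless) → [k]
2 segments change.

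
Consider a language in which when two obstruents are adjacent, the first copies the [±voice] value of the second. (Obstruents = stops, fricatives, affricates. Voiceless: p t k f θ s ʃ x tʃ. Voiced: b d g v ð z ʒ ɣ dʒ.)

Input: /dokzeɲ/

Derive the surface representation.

[dogzeɲ]

/k/ before /z/ (voiced) → [g]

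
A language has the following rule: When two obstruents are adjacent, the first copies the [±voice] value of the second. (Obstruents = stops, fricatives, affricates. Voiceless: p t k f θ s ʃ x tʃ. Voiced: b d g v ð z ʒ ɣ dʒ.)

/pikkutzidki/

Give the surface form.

/t/ before /z/ (voiced) → [d]
/d/ before /k/ (voiceless) → [t]

[pikkudzitki]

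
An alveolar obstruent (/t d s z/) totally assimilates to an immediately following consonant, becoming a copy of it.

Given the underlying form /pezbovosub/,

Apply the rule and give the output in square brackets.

[pebbovosub]

/z/ before /b/ → [b] (total assimilation)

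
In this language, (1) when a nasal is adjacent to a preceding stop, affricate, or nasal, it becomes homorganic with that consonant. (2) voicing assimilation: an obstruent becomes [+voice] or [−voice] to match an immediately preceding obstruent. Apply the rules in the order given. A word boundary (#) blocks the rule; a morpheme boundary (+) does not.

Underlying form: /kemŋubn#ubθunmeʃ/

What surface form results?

[kemmubm#ubðunneʃ]

Rule 1: /ŋ/ after /m/ (labial) → [m]
Rule 1: /n/ after /b/ (labial) → [m]
Rule 1: /m/ after /n/ (alveolar) → [n]
After rule 1: kemmubm#ubθunneʃ
Rule 2: /θ/ after /b/ (voiced) → [ð]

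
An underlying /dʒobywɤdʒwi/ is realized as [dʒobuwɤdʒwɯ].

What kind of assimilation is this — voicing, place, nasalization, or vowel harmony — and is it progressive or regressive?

/y/→[u] /i/→[ɯ].
Vowels agree with the first vowel, so the harmony is progressive.

vowel harmony, progressive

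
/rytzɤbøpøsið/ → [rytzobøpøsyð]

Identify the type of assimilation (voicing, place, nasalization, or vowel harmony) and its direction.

/ɤ/→[o] /i/→[y].
Vowels agree with the first vowel, so the harmony is progressive.

vowel harmony, progressive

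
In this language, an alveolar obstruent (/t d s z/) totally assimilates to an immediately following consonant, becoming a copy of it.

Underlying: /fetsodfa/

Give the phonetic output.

/t/ before /s/ → [s] (total assimilation)
/d/ before /f/ → [f] (total assimilation)

[fessoffa]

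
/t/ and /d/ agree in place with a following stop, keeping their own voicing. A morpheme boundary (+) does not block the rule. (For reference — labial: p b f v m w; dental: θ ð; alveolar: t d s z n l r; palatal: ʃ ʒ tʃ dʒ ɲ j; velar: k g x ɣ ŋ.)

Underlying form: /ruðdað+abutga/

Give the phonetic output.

[ruðdað+abukga]

/t/ before /g/ (velar) → [k]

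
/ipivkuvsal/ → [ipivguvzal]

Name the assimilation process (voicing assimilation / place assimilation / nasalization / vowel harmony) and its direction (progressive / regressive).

voicing assimilation, progressive

/k/→[g] /s/→[z].
Each target copies a feature from the preceding segment, so the direction is progressive.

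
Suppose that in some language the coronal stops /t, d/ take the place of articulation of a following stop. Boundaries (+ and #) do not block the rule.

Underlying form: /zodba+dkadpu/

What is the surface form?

[zobba+gkabpu]

/d/ before /b/ (labial) → [b]
/d/ before /k/ (velar) → [g]
/d/ before /p/ (labial) → [b]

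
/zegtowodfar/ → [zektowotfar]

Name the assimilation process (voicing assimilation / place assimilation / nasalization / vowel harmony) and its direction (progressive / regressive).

/g/→[k] /d/→[t].
Each target copies a feature from the following segment, so the direction is regressive.

voicing assimilation, regressive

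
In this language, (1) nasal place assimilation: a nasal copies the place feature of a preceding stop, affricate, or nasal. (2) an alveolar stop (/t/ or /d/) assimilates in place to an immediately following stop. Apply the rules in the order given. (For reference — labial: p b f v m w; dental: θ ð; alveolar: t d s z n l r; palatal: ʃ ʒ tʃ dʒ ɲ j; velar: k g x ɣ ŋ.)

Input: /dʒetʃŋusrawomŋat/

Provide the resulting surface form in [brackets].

Rule 1: /ŋ/ after /tʃ/ (palatal) → [ɲ]
Rule 1: /ŋ/ after /m/ (labial) → [m]
After rule 1: dʒetʃɲusrawommat
Rule 2: no segment meets the rule's conditions; no change.

[dʒetʃɲusrawommat]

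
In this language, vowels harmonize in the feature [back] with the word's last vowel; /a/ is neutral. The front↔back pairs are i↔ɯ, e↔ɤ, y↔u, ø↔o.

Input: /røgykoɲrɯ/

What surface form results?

/ø/ harmonizes with /ɯ/ ([+back]) → [o]
/y/ harmonizes with /ɯ/ ([+back]) → [u]

[rogukoɲrɯ]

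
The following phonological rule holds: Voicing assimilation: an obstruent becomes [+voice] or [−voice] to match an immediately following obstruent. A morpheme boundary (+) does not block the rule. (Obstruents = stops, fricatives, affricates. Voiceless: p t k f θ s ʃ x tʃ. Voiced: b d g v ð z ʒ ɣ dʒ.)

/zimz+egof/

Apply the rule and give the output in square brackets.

no segment meets the rule's conditions; no change.

[zimz+egof]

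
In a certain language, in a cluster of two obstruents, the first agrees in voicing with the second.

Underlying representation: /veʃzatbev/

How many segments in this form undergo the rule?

2

/ʃ/ before /z/ (voiced) → [ʒ]
/t/ before /b/ (voiced) → [d]
2 segments change.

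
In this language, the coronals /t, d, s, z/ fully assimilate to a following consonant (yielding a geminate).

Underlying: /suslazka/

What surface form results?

[sullakka]

/s/ before /l/ → [l] (total assimilation)
/z/ before /k/ → [k] (total assimilation)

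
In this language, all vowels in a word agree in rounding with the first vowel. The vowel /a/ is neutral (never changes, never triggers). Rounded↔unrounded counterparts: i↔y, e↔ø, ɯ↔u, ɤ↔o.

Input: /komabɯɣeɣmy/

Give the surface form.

/ɯ/ harmonizes with /o/ ([+round]) → [u]
/e/ harmonizes with /o/ ([+round]) → [ø]

[komabuɣøɣmy]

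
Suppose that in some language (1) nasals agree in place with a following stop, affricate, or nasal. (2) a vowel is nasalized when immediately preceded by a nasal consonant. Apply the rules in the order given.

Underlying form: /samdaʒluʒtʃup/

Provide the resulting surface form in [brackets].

Rule 1: /m/ before /d/ (alveolar) → [n]
After rule 1: sandaʒluʒtʃup
Rule 2: no segment meets the rule's conditions; no change.

[sandaʒluʒtʃup]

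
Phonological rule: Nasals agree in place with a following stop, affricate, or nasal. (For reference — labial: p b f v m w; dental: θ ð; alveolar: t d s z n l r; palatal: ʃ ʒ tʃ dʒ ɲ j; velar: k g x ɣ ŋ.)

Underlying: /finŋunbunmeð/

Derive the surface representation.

[fiŋŋumbummeð]

/n/ before /ŋ/ (velar) → [ŋ]
/n/ before /b/ (labial) → [m]
/n/ before /m/ (labial) → [m]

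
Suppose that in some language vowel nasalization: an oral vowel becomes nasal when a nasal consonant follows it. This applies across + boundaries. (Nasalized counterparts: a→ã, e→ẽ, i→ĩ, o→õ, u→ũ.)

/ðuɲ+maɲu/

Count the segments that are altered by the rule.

2

/u/ before nasal /ɲ/ → [ũ]
/a/ before nasal /ɲ/ → [ã]
2 segments change.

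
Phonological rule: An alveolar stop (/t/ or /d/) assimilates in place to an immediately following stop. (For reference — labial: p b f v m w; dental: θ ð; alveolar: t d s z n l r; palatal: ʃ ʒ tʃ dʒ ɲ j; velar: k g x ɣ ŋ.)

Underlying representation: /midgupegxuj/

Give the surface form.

/d/ before /g/ (velar) → [g]

[miggupegxuj]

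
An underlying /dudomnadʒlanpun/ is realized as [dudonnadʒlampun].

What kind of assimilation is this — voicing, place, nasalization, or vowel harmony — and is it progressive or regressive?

place assimilation, regressive

/m/→[n] /n/→[m].
Each target copies a feature from the following segment, so the direction is regressive.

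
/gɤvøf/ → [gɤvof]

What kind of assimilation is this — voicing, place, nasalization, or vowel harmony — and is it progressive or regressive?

vowel harmony, progressive

/ø/→[o].
Vowels agree with the first vowel, so the harmony is progressive.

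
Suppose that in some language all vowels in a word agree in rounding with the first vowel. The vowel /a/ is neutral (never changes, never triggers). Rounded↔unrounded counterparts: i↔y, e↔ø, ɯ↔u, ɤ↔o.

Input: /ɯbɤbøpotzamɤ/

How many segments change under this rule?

/ø/ harmonizes with /ɯ/ ([-round]) → [e]
/o/ harmonizes with /ɯ/ ([-round]) → [ɤ]
2 segments change.

2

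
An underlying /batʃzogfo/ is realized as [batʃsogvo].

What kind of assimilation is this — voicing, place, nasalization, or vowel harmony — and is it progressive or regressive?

/z/→[s] /f/→[v].
Each target copies a feature from the preceding segment, so the direction is progressive.

voicing assimilation, progressive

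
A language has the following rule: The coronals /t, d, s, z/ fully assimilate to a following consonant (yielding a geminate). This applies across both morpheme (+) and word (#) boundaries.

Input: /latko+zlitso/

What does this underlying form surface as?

/t/ before /k/ → [k] (total assimilation)
/z/ before /l/ → [l] (total assimilation)
/t/ before /s/ → [s] (total assimilation)

[lakko+llisso]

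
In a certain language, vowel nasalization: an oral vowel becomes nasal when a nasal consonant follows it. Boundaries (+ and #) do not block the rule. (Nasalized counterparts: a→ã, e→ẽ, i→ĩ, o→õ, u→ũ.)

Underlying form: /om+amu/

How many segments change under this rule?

2

/o/ before nasal /m/ → [õ]
/a/ before nasal /m/ → [ã]
2 segments change.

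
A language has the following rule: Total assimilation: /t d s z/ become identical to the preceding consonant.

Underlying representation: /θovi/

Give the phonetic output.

[θovi]

no segment meets the rule's conditions; no change.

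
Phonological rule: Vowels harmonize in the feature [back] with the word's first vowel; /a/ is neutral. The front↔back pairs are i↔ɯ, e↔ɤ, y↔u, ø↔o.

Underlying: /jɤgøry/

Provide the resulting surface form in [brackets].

/ø/ harmonizes with /ɤ/ ([+back]) → [o]
/y/ harmonizes with /ɤ/ ([+back]) → [u]

[jɤgoru]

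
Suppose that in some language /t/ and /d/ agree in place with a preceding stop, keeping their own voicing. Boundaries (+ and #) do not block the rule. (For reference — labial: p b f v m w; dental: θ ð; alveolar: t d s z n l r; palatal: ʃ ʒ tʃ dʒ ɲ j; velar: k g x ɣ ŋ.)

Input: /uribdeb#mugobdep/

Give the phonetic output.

[uribbeb#mugobbep]

/d/ after /b/ (labial) → [b]
/d/ after /b/ (labial) → [b]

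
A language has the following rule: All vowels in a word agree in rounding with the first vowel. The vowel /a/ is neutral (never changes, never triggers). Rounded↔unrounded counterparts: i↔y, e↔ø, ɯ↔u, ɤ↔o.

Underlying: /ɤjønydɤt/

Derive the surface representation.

[ɤjenidɤt]

/ø/ harmonizes with /ɤ/ ([-round]) → [e]
/y/ harmonizes with /ɤ/ ([-round]) → [i]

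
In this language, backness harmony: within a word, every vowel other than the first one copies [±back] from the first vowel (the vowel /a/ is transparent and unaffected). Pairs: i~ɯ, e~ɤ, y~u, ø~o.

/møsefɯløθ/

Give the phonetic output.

[møsefiløθ]

/ɯ/ harmonizes with /ø/ ([-back]) → [i]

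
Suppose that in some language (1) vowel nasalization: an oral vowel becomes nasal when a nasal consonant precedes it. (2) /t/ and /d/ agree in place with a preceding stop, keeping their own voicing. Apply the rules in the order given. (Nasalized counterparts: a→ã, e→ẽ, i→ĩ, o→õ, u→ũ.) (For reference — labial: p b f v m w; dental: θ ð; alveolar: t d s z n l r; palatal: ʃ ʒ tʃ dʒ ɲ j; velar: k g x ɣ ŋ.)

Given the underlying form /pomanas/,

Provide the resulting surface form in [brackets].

Rule 1: /a/ after nasal /m/ → [ã]
Rule 1: /a/ after nasal /n/ → [ã]
After rule 1: pomãnãs
Rule 2: no segment meets the rule's conditions; no change.

[pomãnãs]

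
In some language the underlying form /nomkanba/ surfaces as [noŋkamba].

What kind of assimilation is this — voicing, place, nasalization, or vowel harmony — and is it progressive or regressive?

place assimilation, regressive

/m/→[ŋ] /n/→[m].
Each target copies a feature from the following segment, so the direction is regressive.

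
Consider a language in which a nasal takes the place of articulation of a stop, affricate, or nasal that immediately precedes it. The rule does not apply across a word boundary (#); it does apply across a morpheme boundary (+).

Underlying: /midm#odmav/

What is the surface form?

[midn#odnav]

/m/ after /d/ (alveolar) → [n]
/m/ after /d/ (alveolar) → [n]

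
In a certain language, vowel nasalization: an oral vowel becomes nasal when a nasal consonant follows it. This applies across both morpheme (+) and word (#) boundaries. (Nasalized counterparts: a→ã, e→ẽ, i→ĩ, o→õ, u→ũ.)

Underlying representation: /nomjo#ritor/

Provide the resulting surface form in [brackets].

/o/ before nasal /m/ → [õ]

[nõmjo#ritor]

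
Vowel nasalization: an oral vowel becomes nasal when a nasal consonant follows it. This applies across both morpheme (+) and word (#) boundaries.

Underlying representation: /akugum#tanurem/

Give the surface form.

/u/ before nasal /m/ → [ũ]
/a/ before nasal /n/ → [ã]
/e/ before nasal /m/ → [ẽ]

[akugũm#tãnurẽm]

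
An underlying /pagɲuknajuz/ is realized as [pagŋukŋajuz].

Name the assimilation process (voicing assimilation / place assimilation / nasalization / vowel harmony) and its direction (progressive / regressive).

place assimilation, progressive

/ɲ/→[ŋ] /n/→[ŋ].
Each target copies a feature from the preceding segment, so the direction is progressive.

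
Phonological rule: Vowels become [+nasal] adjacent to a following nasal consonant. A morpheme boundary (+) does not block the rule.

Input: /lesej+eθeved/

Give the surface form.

no segment meets the rule's conditions; no change.

[lesej+eθeved]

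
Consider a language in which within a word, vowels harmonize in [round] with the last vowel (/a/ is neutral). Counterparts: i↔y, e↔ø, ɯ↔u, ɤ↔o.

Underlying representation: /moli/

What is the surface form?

/o/ harmonizes with /i/ ([-round]) → [ɤ]

[mɤli]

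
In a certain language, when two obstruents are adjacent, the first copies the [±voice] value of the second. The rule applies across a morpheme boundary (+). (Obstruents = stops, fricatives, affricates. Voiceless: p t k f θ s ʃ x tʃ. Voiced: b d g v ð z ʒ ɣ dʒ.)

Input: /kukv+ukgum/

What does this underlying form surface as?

[kugv+uggum]

/k/ before /v/ (voiced) → [g]
/k/ before /g/ (voiced) → [g]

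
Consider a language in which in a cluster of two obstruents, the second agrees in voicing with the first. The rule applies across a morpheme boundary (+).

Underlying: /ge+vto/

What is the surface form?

/t/ after /v/ (voiced) → [d]

[ge+vdo]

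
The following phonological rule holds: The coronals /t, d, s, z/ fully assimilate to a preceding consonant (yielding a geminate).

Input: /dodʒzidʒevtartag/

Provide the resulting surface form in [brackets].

/z/ after /dʒ/ → [dʒ] (total assimilation)
/t/ after /v/ → [v] (total assimilation)
/t/ after /r/ → [r] (total assimilation)

[dodʒdʒidʒevvarrag]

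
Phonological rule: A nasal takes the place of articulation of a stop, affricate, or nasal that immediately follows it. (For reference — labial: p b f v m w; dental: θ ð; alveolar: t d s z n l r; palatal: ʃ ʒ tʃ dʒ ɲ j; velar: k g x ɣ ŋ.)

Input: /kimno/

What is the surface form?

/m/ before /n/ (alveolar) → [n]

[kinno]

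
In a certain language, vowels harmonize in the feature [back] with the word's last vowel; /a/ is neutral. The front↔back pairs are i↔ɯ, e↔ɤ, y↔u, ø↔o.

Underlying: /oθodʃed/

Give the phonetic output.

[øθødʃed]

/o/ harmonizes with /e/ ([-back]) → [ø]
/o/ harmonizes with /e/ ([-back]) → [ø]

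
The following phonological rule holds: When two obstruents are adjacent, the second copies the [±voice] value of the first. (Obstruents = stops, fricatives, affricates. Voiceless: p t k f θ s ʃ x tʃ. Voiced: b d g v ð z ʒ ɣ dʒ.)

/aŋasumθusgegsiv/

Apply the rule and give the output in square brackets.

/g/ after /s/ (voiceless) → [k]
/s/ after /g/ (voiced) → [z]

[aŋasumθuskegziv]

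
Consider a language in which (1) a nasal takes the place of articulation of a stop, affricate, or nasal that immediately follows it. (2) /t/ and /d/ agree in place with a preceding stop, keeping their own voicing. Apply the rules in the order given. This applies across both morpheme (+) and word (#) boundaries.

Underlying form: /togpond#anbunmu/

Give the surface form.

Rule 1: /n/ before /b/ (labial) → [m]
Rule 1: /n/ before /m/ (labial) → [m]
After rule 1: togpond#ambummu
Rule 2: no segment meets the rule's conditions; no change.

[togpond#ambummu]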